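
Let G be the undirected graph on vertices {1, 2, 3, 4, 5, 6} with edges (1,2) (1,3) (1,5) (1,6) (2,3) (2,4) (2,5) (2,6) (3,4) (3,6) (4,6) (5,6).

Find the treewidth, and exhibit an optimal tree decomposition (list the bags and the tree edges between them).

Every bag has size at most 4, so the width is 4 − 1 = 3 and tw(G) ≤ 3. Conversely, {1, 2, 3, 6} is a clique of size 4, and the vertices of any clique must share a bag in every tree decomposition; so some bag has ≥ 4 vertices and tw(G) ≥ 3. The upper and lower bounds meet at 3, so that is the treewidth.

Treewidth 3.
One such decomposition:
Bags: B1 = {1, 2, 5, 6}  B2 = {1, 2, 3, 6}  B3 = {2, 3, 4, 6}
Tree: B1–B2, B2–B3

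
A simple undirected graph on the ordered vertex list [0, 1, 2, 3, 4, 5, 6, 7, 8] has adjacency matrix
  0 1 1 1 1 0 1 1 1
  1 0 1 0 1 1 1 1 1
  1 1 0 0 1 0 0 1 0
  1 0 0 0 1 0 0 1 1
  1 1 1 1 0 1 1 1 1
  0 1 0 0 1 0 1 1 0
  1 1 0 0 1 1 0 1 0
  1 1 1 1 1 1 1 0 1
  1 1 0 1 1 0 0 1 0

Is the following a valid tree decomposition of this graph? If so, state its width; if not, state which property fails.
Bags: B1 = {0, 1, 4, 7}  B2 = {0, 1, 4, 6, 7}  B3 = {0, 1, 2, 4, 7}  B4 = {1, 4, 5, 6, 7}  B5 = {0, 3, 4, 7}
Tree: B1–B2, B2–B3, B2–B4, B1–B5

A tree decomposition must satisfy three properties: every vertex lies in some bag; for every edge, both endpoints lie together in some bag; and for every vertex, the bags containing it form a connected subtree. Here vertex 8 appears in no bag, so the decomposition is invalid.

No — vertex 8 appears in no bag.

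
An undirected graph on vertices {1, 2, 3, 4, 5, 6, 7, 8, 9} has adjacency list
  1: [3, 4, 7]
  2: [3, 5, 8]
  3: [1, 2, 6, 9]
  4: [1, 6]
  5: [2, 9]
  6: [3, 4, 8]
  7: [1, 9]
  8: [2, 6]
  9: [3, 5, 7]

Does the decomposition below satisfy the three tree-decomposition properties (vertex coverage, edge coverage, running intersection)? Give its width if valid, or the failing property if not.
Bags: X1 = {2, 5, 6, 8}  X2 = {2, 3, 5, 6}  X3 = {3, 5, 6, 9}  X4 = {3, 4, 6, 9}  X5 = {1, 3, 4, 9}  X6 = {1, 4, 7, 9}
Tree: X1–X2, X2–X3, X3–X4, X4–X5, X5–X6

Yes; width 3.

Checking the three conditions: (i) the bags cover all of {1, 2, 3, 4, 5, 6, 7, 8, 9}; (ii) for each edge, some bag contains both endpoints; (iii) the bags containing any fixed vertex form a subtree. All hold, so the decomposition is valid with width 4 − 1 = 3.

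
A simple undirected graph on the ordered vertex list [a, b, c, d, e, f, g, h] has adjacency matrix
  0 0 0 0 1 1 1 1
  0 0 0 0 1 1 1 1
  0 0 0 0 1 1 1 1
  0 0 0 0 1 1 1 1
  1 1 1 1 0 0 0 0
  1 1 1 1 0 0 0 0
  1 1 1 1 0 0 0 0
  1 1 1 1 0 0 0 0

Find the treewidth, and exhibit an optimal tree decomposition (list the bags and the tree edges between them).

Treewidth 4.
One optimal decomposition is:
Bags: B1 = {a, b, c, d, e}  B2 = {a, b, c, d, h}  B3 = {a, b, c, d, g}  B4 = {a, b, c, d, f}
Tree: B1–B2, B2–B3, B3–B4

Each bag holds 5 vertices, so the decomposition has width 4, which upper-bounds the treewidth. For the lower bound: the 5 vertex sets {a,e}, {d,h}, {c,g}, {b}, {f} are disjoint, each induces a connected subgraph, and every pair is joined by at least one edge of G. Contracting each set to a single vertex therefore yields K_{5} as a minor, and since treewidth is minor-monotone, tw(G) ≥ tw(K_{5}) = 4. The upper and lower bounds meet at 4, so that is the treewidth.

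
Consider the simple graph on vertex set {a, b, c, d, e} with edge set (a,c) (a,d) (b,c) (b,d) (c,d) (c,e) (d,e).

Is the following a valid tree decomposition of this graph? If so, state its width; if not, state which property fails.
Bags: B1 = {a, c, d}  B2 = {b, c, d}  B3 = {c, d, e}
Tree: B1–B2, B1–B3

Yes; width 2.

Vertex coverage: the bags together contain {a, b, c, d, e}, the full vertex set. Edge coverage: each edge of G has both endpoints in at least one bag. Running intersection: for every vertex, the bags containing it form a connected subtree. All three properties hold, so this is a valid tree decomposition of width max|bag| − 1 = 2, and hence tw(G) ≤ 2.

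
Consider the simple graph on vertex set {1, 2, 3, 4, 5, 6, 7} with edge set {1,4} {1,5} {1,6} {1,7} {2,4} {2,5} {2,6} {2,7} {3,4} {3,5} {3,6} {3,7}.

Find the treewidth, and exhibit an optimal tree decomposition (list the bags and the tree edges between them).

Every bag has size at most 4, so the width is 4 − 1 = 3 and tw(G) ≤ 3. For the lower bound: the 4 vertex sets {2,4}, {3,5}, {1}, {7} are disjoint, each induces a connected subgraph, and every pair is joined by at least one edge of G. Contracting each set to a single vertex therefore yields K_{4} as a minor, and since treewidth is minor-monotone, tw(G) ≥ tw(K_{4}) = 3. The upper and lower bounds meet at 3, so that is the treewidth.

Treewidth 3.
One such decomposition:
Bags: B1 = {1, 2, 3, 4}  B2 = {1, 2, 3, 5}  B3 = {1, 2, 3, 7}  B4 = {1, 2, 3, 6}
Tree: B1–B2, B2–B3, B3–B4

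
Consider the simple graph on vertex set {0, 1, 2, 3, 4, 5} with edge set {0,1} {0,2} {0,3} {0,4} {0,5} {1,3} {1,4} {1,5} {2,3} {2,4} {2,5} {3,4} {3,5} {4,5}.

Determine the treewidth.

4

A width-4 tree decomposition is:
Bags: B1 = {0, 2, 3, 4, 5}  B2 = {0, 1, 3, 4, 5}
Tree: B1–B2
The largest bag has 5 vertices, giving width 4; this decomposition certifies tw(G) ≤ 4. For the lower bound, the 5 vertices {0, 1, 3, 4, 5} are pairwise adjacent, and any tree decomposition puts a clique entirely inside one bag — forcing width ≥ 4. The upper and lower bounds meet at 4, so that is the treewidth.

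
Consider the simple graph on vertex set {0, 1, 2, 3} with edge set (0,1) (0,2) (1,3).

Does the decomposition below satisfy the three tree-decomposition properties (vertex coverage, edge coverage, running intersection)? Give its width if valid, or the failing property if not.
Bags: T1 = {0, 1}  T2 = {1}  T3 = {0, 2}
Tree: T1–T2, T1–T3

A tree decomposition must satisfy three properties: every vertex lies in some bag; for every edge, both endpoints lie together in some bag; and for every vertex, the bags containing it form a connected subtree. Here vertex 3 appears in no bag, so the decomposition is invalid.

No — vertex 3 appears in no bag.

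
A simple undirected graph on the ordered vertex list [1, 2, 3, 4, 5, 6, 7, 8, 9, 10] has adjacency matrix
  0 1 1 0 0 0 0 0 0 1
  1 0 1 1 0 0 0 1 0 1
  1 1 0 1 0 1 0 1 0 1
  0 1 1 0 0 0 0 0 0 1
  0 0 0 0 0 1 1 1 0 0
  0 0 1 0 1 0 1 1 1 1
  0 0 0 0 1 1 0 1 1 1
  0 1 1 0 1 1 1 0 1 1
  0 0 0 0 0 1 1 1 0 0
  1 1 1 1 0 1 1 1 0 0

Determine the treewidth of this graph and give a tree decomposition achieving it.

Treewidth 3.
One optimal decomposition is:
Bags: B1 = {3, 6, 8, 10}  B2 = {2, 3, 8, 10}  B3 = {2, 3, 4, 10}  B4 = {6, 7, 8, 10}  B5 = {5, 6, 7, 8}  B6 = {1, 2, 3, 10}  B7 = {6, 7, 8, 9}
Tree: B1–B2, B2–B3, B1–B4, B4–B5, B2–B6, B4–B7

Each bag holds 4 vertices, so the decomposition has width 3, which upper-bounds the treewidth. For the lower bound, the 4 vertices {2, 3, 8, 10} are pairwise adjacent, and any tree decomposition puts a clique entirely inside one bag — forcing width ≥ 3. Therefore the treewidth is 3.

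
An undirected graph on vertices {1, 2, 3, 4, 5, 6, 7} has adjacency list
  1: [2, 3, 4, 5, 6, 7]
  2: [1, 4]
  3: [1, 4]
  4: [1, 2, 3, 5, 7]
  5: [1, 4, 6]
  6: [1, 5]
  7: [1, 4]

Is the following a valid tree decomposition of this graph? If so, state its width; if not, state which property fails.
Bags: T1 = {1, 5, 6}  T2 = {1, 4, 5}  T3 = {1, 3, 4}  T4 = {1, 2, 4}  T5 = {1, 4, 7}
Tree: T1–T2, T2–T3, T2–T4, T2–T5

Every vertex of G appears in some bag (union = {1, 2, 3, 4, 5, 6, 7}); every edge is covered by a bag; and for each vertex v the set of bags containing v is connected in the bag tree. The decomposition is therefore valid. The largest bag has 3 vertices, so the width is 2.

Yes; width 2.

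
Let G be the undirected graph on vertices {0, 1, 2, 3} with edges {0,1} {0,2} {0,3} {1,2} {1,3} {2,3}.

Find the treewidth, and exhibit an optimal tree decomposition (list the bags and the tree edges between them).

A single bag containing all 4 vertices is trivially a valid decomposition of width 3. Conversely, {0, 1, 2, 3} is a clique of size 4, and the vertices of any clique must share a bag in every tree decomposition; so some bag has ≥ 4 vertices and tw(G) ≥ 3. The upper and lower bounds meet at 3, so that is the treewidth.

Treewidth 3.
Bags: B1 = {0, 1, 2, 3}
Tree: (single bag)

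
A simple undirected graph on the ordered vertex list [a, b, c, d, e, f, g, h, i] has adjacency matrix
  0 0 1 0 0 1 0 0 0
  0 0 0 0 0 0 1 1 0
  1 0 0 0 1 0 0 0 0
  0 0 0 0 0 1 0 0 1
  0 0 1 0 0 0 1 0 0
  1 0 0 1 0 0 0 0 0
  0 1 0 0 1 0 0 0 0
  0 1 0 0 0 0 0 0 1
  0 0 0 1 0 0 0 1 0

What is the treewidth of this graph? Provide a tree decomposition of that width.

Every bag has size at most 3, so the width is 3 − 1 = 2 and tw(G) ≤ 2. Since c–a–f–d–i–h–b–g–e–c is a cycle in G, G is not acyclic. Forests are exactly the graphs of treewidth ≤ 1, so tw(G) ≥ 2. Therefore the treewidth is 2.

Treewidth 2.
One such decomposition:
Bags: B1 = {a, c, f}  B2 = {c, d, f}  B3 = {c, d, i}  B4 = {c, h, i}  B5 = {b, c, h}  B6 = {b, c, g}  B7 = {c, e, g}
Tree: B1–B2, B2–B3, B3–B4, B4–B5, B5–B6, B6–B7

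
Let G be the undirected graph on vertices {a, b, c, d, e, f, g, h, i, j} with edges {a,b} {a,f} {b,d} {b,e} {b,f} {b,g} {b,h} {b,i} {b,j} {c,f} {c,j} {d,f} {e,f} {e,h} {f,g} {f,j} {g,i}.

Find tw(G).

A width-2 tree decomposition is:
Bags: B1 = {b, f, g}  B2 = {b, f, j}  B3 = {a, b, f}  B4 = {b, g, i}  B5 = {b, e, f}  B6 = {c, f, j}  B7 = {b, e, h}  B8 = {b, d, f}
Tree: B1–B2, B1–B3, B1–B4, B1–B5, B2–B6, B5–B7, B5–B8
The largest bag has 3 vertices, giving width 2; this decomposition certifies tw(G) ≤ 2. Conversely, {c, f, j} is a clique of size 3, and the vertices of any clique must share a bag in every tree decomposition; so some bag has ≥ 3 vertices and tw(G) ≥ 2. The upper and lower bounds meet at 2, so that is the treewidth.

2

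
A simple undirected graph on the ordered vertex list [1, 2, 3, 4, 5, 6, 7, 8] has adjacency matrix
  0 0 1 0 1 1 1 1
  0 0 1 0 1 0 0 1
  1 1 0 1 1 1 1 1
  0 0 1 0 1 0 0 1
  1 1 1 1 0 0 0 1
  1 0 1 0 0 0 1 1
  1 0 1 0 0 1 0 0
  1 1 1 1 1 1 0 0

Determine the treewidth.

3

A width-3 tree decomposition is:
Bags: B1 = {3, 4, 5, 8}  B2 = {2, 3, 5, 8}  B3 = {1, 3, 5, 8}  B4 = {1, 3, 6, 8}  B5 = {1, 3, 6, 7}
Tree: B1–B2, B1–B3, B3–B4, B4–B5
Every bag has size at most 4, so the width is 4 − 1 = 3 and tw(G) ≤ 3. For the lower bound, the 4 vertices {1, 3, 5, 8} are pairwise adjacent, and any tree decomposition puts a clique entirely inside one bag — forcing width ≥ 3. Hence tw(G) = 3 exactly.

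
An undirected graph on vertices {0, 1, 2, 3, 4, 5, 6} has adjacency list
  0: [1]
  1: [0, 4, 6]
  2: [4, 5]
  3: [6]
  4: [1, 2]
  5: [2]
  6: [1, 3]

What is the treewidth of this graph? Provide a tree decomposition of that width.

Treewidth 1.
Bags: B1 = {1, 6}  B2 = {1, 4}  B3 = {0, 1}  B4 = {2, 4}  B5 = {3, 6}  B6 = {2, 5}
Tree: B1–B2, B1–B3, B2–B4, B1–B5, B4–B6

Every bag has size at most 2, so the width is 2 − 1 = 1 and tw(G) ≤ 1. Since G has at least one edge (e.g. 6–1), it is not an edgeless graph, so tw(G) ≥ 1. The upper and lower bounds meet at 1, so that is the treewidth.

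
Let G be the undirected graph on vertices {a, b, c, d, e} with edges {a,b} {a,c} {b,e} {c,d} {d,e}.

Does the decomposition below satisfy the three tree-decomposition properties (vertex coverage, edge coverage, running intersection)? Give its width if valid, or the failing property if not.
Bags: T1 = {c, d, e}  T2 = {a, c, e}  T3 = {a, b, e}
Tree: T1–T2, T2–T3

Yes; width 2.

Vertex coverage: the bags together contain {a, b, c, d, e}, the full vertex set. Edge coverage: each edge of G has both endpoints in at least one bag. Running intersection: for every vertex, the bags containing it form a connected subtree. All three properties hold, so this is a valid tree decomposition of width max|bag| − 1 = 2, and hence tw(G) ≤ 2.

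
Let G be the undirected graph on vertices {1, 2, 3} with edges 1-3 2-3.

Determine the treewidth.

A width-1 tree decomposition is:
Bags: B1 = {1, 3}  B2 = {2, 3}
Tree: B1–B2
Every bag has size at most 2, so the width is 2 − 1 = 1 and tw(G) ≤ 1. Since G has at least one edge (e.g. 3–1), it is not an edgeless graph, so tw(G) ≥ 1. Therefore the treewidth is 1.

1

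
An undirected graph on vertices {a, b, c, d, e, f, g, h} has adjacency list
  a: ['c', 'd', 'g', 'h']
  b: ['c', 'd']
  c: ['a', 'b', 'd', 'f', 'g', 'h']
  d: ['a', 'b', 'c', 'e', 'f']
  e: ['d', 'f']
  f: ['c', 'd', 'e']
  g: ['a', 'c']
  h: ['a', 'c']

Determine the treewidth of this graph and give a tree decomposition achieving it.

Treewidth 2.
One such decomposition:
Bags: B1 = {a, c, d}  B2 = {a, c, g}  B3 = {c, d, f}  B4 = {a, c, h}  B5 = {d, e, f}  B6 = {b, c, d}
Tree: B1–B2, B1–B3, B1–B4, B3–B5, B3–B6

Every bag has size at most 3, so the width is 3 − 1 = 2 and tw(G) ≤ 2. On the other hand G contains the 3-clique {d, e, f}. A clique must lie in a single bag of any decomposition, so no decomposition can have width below 2. Combining the bounds, tw(G) = 2.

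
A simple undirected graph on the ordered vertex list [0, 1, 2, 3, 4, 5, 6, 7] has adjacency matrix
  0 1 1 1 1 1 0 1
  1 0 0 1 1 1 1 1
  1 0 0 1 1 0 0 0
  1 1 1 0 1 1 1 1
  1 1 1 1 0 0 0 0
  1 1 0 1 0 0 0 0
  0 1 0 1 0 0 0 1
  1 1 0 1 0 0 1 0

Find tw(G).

3

A width-3 tree decomposition is:
Bags: B1 = {0, 1, 3, 4}  B2 = {0, 2, 3, 4}  B3 = {0, 1, 3, 5}  B4 = {0, 1, 3, 7}  B5 = {1, 3, 6, 7}
Tree: B1–B2, B1–B3, B3–B4, B4–B5
Each bag holds 4 vertices, so the decomposition has width 3, which upper-bounds the treewidth. For the lower bound, the 4 vertices {0, 1, 3, 4} are pairwise adjacent, and any tree decomposition puts a clique entirely inside one bag — forcing width ≥ 3. Combining the bounds, tw(G) = 3.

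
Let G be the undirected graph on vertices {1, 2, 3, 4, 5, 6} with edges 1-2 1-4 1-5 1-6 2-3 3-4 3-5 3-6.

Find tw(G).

A width-2 tree decomposition is:
Bags: B1 = {1, 2, 3}  B2 = {1, 3, 6}  B3 = {1, 3, 4}  B4 = {1, 3, 5}
Tree: B1–B2, B2–B3, B3–B4
The largest bag has 3 vertices, giving width 2; this decomposition certifies tw(G) ≤ 2. For the lower bound, G contains the cycle 2–3–6–1–2, so G is not a forest; only forests have treewidth ≤ 1, hence tw(G) ≥ 2. Hence tw(G) = 2 exactly.

2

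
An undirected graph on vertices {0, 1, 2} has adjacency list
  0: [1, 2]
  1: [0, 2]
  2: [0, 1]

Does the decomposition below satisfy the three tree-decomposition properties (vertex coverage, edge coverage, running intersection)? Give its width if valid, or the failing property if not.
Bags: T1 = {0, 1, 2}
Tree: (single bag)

Vertex coverage: the bags together contain {0, 1, 2}, the full vertex set. Edge coverage: each edge of G has both endpoints in at least one bag. Running intersection: for every vertex, the bags containing it form a connected subtree. All three properties hold, so this is a valid tree decomposition of width max|bag| − 1 = 2, and hence tw(G) ≤ 2.

Yes; width 2.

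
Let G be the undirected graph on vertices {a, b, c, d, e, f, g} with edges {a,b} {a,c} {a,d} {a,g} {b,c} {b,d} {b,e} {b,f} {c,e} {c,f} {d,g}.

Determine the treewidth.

A width-2 tree decomposition is:
Bags: B1 = {a, b, c}  B2 = {a, b, d}  B3 = {b, c, e}  B4 = {a, d, g}  B5 = {b, c, f}
Tree: B1–B2, B1–B3, B2–B4, B1–B5
Every bag has size at most 3, so the width is 3 − 1 = 2 and tw(G) ≤ 2. On the other hand G contains the 3-clique {a, d, g}. A clique must lie in a single bag of any decomposition, so no decomposition can have width below 2. Combining the bounds, tw(G) = 2.

2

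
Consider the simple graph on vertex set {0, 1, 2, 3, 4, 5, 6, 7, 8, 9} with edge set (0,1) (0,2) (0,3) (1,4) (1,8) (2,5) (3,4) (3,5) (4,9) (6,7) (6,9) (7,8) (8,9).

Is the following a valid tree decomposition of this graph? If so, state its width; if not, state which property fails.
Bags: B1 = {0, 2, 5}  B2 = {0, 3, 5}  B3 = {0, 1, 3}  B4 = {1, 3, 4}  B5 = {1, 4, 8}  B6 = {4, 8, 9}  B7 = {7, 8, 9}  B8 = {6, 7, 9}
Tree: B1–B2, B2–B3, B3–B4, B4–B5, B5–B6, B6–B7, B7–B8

Every vertex of G appears in some bag (union = {0, 1, 2, 3, 4, 5, 6, 7, 8, 9}); every edge is covered by a bag; and for each vertex v the set of bags containing v is connected in the bag tree. The decomposition is therefore valid. The largest bag has 3 vertices, so the width is 2.

Yes; width 2.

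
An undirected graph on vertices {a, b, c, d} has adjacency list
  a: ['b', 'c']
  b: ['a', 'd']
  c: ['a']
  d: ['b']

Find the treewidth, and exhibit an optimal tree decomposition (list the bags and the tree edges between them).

Treewidth 1.
Bags: B1 = {a, c}  B2 = {a, b}  B3 = {b, d}
Tree: B1–B2, B2–B3

Every bag has size at most 2, so the width is 2 − 1 = 1 and tw(G) ≤ 1. Any graph with an edge has treewidth ≥ 1, and G has the edge c–a. Therefore the treewidth is 1.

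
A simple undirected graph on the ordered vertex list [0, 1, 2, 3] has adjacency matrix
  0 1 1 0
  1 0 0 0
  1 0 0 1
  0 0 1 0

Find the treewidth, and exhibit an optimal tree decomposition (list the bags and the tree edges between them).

Treewidth 1.
One optimal decomposition is:
Bags: B1 = {0, 1}  B2 = {0, 2}  B3 = {2, 3}
Tree: B1–B2, B2–B3

Each bag holds 2 vertices, so the decomposition has width 1, which upper-bounds the treewidth. Any graph with an edge has treewidth ≥ 1, and G has the edge 1–0. The upper and lower bounds meet at 1, so that is the treewidth.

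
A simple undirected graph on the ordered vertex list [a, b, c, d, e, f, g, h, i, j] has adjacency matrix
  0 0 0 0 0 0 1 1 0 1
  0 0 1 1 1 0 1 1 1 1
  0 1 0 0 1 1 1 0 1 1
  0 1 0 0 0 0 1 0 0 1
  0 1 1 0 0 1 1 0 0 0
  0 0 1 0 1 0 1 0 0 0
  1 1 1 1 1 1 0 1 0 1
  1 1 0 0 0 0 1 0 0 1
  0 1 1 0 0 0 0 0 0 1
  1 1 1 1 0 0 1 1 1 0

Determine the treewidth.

3

A width-3 tree decomposition is:
Bags: B1 = {b, c, g, j}  B2 = {b, c, e, g}  B3 = {b, d, g, j}  B4 = {b, g, h, j}  B5 = {c, e, f, g}  B6 = {a, g, h, j}  B7 = {b, c, i, j}
Tree: B1–B2, B1–B3, B3–B4, B2–B5, B4–B6, B1–B7
Every bag has size at most 4, so the width is 4 − 1 = 3 and tw(G) ≤ 3. On the other hand G contains the 4-clique {a, g, h, j}. A clique must lie in a single bag of any decomposition, so no decomposition can have width below 3. The upper and lower bounds meet at 3, so that is the treewidth.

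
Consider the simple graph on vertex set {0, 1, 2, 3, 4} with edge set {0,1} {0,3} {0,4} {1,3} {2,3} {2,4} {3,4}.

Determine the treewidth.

A width-2 tree decomposition is:
Bags: B1 = {2, 3, 4}  B2 = {0, 3, 4}  B3 = {0, 1, 3}
Tree: B1–B2, B2–B3
Every bag has size at most 3, so the width is 3 − 1 = 2 and tw(G) ≤ 2. For the lower bound, the 3 vertices {0, 1, 3} are pairwise adjacent, and any tree decomposition puts a clique entirely inside one bag — forcing width ≥ 2. The upper and lower bounds meet at 2, so that is the treewidth.

2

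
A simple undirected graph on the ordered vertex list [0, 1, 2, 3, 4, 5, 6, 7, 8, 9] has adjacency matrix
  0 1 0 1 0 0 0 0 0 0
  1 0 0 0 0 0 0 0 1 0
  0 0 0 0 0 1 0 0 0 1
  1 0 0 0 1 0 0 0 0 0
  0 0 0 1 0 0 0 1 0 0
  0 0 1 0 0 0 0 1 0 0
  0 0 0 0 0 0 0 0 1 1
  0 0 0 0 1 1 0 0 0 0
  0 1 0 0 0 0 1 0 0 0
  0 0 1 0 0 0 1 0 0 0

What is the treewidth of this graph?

A width-2 tree decomposition is:
Bags: B1 = {0, 3, 4}  B2 = {0, 1, 4}  B3 = {1, 4, 8}  B4 = {4, 6, 8}  B5 = {4, 6, 9}  B6 = {2, 4, 9}  B7 = {2, 4, 5}  B8 = {4, 5, 7}
Tree: B1–B2, B2–B3, B3–B4, B4–B5, B5–B6, B6–B7, B7–B8
Each bag holds 3 vertices, so the decomposition has width 2, which upper-bounds the treewidth. For the lower bound, G contains the cycle 4–3–0–1–8–6–9–2–5–7–4, so G is not a forest; only forests have treewidth ≤ 1, hence tw(G) ≥ 2. Combining the bounds, tw(G) = 2.

2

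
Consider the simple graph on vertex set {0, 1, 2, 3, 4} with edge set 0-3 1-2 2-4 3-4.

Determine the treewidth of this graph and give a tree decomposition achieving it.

The largest bag has 2 vertices, giving width 1; this decomposition certifies tw(G) ≤ 1. Any graph with an edge has treewidth ≥ 1, and G has the edge 1–2. The upper and lower bounds meet at 1, so that is the treewidth.

Treewidth 1.
One such decomposition:
Bags: B1 = {1, 2}  B2 = {2, 4}  B3 = {3, 4}  B4 = {0, 3}
Tree: B1–B2, B2–B3, B3–B4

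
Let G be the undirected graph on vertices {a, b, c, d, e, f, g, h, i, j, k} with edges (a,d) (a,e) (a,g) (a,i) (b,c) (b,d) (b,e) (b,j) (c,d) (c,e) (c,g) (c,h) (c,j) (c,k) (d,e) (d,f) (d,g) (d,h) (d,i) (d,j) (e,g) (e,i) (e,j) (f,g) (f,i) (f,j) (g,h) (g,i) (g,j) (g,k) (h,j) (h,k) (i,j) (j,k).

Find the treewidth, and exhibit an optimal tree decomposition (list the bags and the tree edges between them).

Treewidth 4.
One optimal decomposition is:
Bags: B1 = {b, c, d, e, j}  B2 = {c, d, e, g, j}  B3 = {d, e, g, i, j}  B4 = {d, f, g, i, j}  B5 = {c, d, g, h, j}  B6 = {a, d, e, g, i}  B7 = {c, g, h, j, k}
Tree: B1–B2, B2–B3, B3–B4, B2–B5, B3–B6, B5–B7

Each bag holds 5 vertices, so the decomposition has width 4, which upper-bounds the treewidth. For the lower bound, the 5 vertices {c, d, g, h, j} are pairwise adjacent, and any tree decomposition puts a clique entirely inside one bag — forcing width ≥ 4. The upper and lower bounds meet at 4, so that is the treewidth.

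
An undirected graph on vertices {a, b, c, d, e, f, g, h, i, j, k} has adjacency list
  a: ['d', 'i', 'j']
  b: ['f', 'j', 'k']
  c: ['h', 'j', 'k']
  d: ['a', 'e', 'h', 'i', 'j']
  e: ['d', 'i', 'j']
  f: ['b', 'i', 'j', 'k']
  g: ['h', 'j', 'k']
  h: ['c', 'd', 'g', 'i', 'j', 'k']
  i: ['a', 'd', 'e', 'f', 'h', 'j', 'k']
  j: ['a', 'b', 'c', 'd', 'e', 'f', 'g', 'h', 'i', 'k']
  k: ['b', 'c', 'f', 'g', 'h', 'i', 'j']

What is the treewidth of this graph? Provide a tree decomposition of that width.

The largest bag has 4 vertices, giving width 3; this decomposition certifies tw(G) ≤ 3. On the other hand G contains the 4-clique {d, e, i, j}. A clique must lie in a single bag of any decomposition, so no decomposition can have width below 3. Combining the bounds, tw(G) = 3.

Treewidth 3.
One optimal decomposition is:
Bags: B1 = {f, i, j, k}  B2 = {h, i, j, k}  B3 = {g, h, j, k}  B4 = {d, h, i, j}  B5 = {b, f, j, k}  B6 = {a, d, i, j}  B7 = {c, h, j, k}  B8 = {d, e, i, j}
Tree: B1–B2, B2–B3, B2–B4, B1–B5, B4–B6, B2–B7, B6–B8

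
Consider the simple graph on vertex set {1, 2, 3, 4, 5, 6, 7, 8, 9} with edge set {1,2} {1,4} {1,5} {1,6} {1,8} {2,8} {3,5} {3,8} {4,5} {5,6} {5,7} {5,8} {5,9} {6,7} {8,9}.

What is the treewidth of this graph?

A width-2 tree decomposition is:
Bags: B1 = {1, 5, 6}  B2 = {1, 5, 8}  B3 = {1, 4, 5}  B4 = {1, 2, 8}  B5 = {5, 8, 9}  B6 = {5, 6, 7}  B7 = {3, 5, 8}
Tree: B1–B2, B2–B3, B2–B4, B2–B5, B1–B6, B5–B7
The largest bag has 3 vertices, giving width 2; this decomposition certifies tw(G) ≤ 2. On the other hand G contains the 3-clique {1, 2, 8}. A clique must lie in a single bag of any decomposition, so no decomposition can have width below 2. The upper and lower bounds meet at 2, so that is the treewidth.

2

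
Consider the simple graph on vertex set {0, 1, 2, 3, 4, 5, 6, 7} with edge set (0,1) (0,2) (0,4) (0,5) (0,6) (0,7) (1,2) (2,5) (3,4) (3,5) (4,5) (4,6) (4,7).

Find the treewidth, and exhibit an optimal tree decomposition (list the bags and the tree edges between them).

Treewidth 2.
One such decomposition:
Bags: B1 = {0, 4, 5}  B2 = {0, 4, 6}  B3 = {0, 4, 7}  B4 = {3, 4, 5}  B5 = {0, 2, 5}  B6 = {0, 1, 2}
Tree: B1–B2, B1–B3, B1–B4, B1–B5, B5–B6

Each bag holds 3 vertices, so the decomposition has width 2, which upper-bounds the treewidth. For the lower bound, the 3 vertices {0, 1, 2} are pairwise adjacent, and any tree decomposition puts a clique entirely inside one bag — forcing width ≥ 2. Hence tw(G) = 2 exactly.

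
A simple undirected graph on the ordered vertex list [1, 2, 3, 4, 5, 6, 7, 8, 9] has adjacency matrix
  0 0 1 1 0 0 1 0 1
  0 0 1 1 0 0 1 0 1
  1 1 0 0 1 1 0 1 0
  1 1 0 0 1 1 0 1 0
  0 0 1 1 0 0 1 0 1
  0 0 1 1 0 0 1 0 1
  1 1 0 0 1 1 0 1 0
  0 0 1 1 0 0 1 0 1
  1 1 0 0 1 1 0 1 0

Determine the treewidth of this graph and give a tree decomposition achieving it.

Every bag has size at most 5, so the width is 5 − 1 = 4 and tw(G) ≤ 4. For the lower bound: the 5 vertex sets {2,9}, {5,7}, {4,6}, {3}, {1} are disjoint, each induces a connected subgraph, and every pair is joined by at least one edge of G. Contracting each set to a single vertex therefore yields K_{5} as a minor, and since treewidth is minor-monotone, tw(G) ≥ tw(K_{5}) = 4. Therefore the treewidth is 4.

Treewidth 4.
One optimal decomposition is:
Bags: B1 = {2, 3, 4, 7, 9}  B2 = {3, 4, 5, 7, 9}  B3 = {3, 4, 6, 7, 9}  B4 = {1, 3, 4, 7, 9}  B5 = {3, 4, 7, 8, 9}
Tree: B1–B2, B2–B3, B3–B4, B4–B5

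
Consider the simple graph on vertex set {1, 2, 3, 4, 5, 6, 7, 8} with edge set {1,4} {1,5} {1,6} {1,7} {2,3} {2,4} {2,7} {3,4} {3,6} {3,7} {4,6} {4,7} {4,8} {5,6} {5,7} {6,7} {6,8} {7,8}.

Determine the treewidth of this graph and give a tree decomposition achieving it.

Treewidth 3.
Bags: B1 = {1, 5, 6, 7}  B2 = {1, 4, 6, 7}  B3 = {4, 6, 7, 8}  B4 = {3, 4, 6, 7}  B5 = {2, 3, 4, 7}
Tree: B1–B2, B2–B3, B2–B4, B4–B5

The largest bag has 4 vertices, giving width 3; this decomposition certifies tw(G) ≤ 3. Conversely, {2, 3, 4, 7} is a clique of size 4, and the vertices of any clique must share a bag in every tree decomposition; so some bag has ≥ 4 vertices and tw(G) ≥ 3. Therefore the treewidth is 3.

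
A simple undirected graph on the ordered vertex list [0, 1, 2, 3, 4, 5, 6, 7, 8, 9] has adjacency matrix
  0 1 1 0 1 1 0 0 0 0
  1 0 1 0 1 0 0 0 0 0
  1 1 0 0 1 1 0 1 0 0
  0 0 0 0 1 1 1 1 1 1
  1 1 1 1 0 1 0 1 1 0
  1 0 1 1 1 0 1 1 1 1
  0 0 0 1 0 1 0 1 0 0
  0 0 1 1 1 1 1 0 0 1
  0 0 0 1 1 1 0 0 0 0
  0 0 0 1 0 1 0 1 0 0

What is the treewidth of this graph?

A width-3 tree decomposition is:
Bags: B1 = {2, 4, 5, 7}  B2 = {3, 4, 5, 7}  B3 = {0, 2, 4, 5}  B4 = {3, 5, 7, 9}  B5 = {3, 4, 5, 8}  B6 = {0, 1, 2, 4}  B7 = {3, 5, 6, 7}
Tree: B1–B2, B1–B3, B2–B4, B2–B5, B3–B6, B4–B7
Every bag has size at most 4, so the width is 4 − 1 = 3 and tw(G) ≤ 3. For the lower bound, the 4 vertices {0, 1, 2, 4} are pairwise adjacent, and any tree decomposition puts a clique entirely inside one bag — forcing width ≥ 3. Hence tw(G) = 3 exactly.

3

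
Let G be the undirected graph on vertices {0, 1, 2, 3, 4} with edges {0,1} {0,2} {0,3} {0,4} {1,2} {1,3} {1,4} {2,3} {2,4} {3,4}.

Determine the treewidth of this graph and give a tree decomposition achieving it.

With just one bag of size 5, the width is 5 − 1 = 4, so tw(G) ≤ 4. On the other hand G contains the 5-clique {0, 1, 2, 3, 4}. A clique must lie in a single bag of any decomposition, so no decomposition can have width below 4. Combining the bounds, tw(G) = 4.

Treewidth 4.
Bags: B1 = {0, 1, 2, 3, 4}
Tree: (single bag)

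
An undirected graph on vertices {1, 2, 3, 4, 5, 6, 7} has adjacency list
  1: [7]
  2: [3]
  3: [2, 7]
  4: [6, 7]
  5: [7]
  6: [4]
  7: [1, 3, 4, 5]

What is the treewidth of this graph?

A width-1 tree decomposition is:
Bags: B1 = {3, 7}  B2 = {2, 3}  B3 = {5, 7}  B4 = {1, 7}  B5 = {4, 7}  B6 = {4, 6}
Tree: B1–B2, B1–B3, B1–B4, B1–B5, B5–B6
Every bag has size at most 2, so the width is 2 − 1 = 1 and tw(G) ≤ 1. Since G has at least one edge (e.g. 7–3), it is not an edgeless graph, so tw(G) ≥ 1. Combining the bounds, tw(G) = 1.

1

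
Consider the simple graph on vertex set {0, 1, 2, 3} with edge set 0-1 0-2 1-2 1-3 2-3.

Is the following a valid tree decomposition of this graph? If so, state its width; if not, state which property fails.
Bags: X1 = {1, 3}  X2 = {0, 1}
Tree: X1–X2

No — vertex 2 appears in no bag.

A tree decomposition must satisfy three properties: every vertex lies in some bag; for every edge, both endpoints lie together in some bag; and for every vertex, the bags containing it form a connected subtree. Here vertex 2 appears in no bag, so the decomposition is invalid.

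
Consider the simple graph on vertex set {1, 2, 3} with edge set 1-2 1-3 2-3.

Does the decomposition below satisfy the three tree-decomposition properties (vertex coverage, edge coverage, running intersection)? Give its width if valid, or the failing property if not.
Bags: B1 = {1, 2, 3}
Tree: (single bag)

Every vertex of G appears in some bag (union = {1, 2, 3}); every edge is covered by a bag; and for each vertex v the set of bags containing v is connected in the bag tree. The decomposition is therefore valid. The largest bag has 3 vertices, so the width is 2.

Yes; width 2.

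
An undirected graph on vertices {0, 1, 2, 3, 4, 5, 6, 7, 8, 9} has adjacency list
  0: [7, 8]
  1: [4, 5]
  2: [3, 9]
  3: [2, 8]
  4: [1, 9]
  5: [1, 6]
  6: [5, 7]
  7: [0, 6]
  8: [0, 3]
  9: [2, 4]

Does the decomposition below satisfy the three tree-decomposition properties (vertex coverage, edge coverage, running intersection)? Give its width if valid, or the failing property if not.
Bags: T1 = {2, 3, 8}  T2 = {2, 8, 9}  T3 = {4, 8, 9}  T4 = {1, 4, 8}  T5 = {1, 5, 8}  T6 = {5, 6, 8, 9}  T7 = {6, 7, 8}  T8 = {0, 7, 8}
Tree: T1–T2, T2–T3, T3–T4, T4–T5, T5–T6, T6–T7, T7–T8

No — bags containing vertex 9 are not connected in the tree.

A tree decomposition must satisfy three properties: every vertex lies in some bag; for every edge, both endpoints lie together in some bag; and for every vertex, the bags containing it form a connected subtree. Here bags containing vertex 9 are not connected in the tree, so the decomposition is invalid.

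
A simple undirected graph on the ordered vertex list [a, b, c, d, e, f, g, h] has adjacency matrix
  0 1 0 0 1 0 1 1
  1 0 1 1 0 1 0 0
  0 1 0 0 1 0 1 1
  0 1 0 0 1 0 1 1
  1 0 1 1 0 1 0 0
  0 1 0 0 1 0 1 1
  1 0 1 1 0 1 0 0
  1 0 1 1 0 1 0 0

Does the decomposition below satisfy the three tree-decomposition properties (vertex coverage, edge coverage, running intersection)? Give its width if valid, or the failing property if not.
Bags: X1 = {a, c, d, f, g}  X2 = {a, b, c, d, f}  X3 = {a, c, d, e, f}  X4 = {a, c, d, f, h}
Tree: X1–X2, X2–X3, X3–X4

Yes; width 4.

Vertex coverage: the bags together contain {a, b, c, d, e, f, g, h}, the full vertex set. Edge coverage: each edge of G has both endpoints in at least one bag. Running intersection: for every vertex, the bags containing it form a connected subtree. All three properties hold, so this is a valid tree decomposition of width max|bag| − 1 = 4, and hence tw(G) ≤ 4.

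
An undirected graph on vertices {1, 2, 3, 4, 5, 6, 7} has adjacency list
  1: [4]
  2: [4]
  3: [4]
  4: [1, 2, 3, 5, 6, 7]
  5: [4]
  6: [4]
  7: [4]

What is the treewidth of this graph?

A width-1 tree decomposition is:
Bags: B1 = {4, 7}  B2 = {4, 6}  B3 = {2, 4}  B4 = {1, 4}  B5 = {4, 5}  B6 = {3, 4}
Tree: B1–B2, B1–B3, B3–B4, B1–B5, B4–B6
The largest bag has 2 vertices, giving width 1; this decomposition certifies tw(G) ≤ 1. G has an edge, so its treewidth is at least 1. The upper and lower bounds meet at 1, so that is the treewidth.

1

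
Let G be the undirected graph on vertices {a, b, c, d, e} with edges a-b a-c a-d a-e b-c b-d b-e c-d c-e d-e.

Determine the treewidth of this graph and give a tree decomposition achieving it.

Treewidth 4.
One such decomposition:
Bags: B1 = {a, b, c, d, e}
Tree: (single bag)

A single bag containing all 5 vertices is trivially a valid decomposition of width 4. Conversely, {a, b, c, d, e} is a clique of size 5, and the vertices of any clique must share a bag in every tree decomposition; so some bag has ≥ 5 vertices and tw(G) ≥ 4. Therefore the treewidth is 4.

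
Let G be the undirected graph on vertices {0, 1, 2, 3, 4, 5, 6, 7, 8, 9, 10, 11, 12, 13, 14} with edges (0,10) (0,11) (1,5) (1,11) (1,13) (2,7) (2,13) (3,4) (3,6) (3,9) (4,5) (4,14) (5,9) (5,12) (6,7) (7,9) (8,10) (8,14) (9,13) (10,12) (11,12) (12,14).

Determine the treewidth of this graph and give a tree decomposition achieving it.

Every bag has size at most 4, so the width is 4 − 1 = 3 and tw(G) ≤ 3. For the lower bound: the 4 vertex sets {0,8,10}, {14}, {12}, {1,4,5,11} are disjoint, each induces a connected subgraph, and every pair is joined by at least one edge of G. Contracting each set to a single vertex therefore yields K_{4} as a minor, and since treewidth is minor-monotone, tw(G) ≥ tw(K_{4}) = 3. Therefore the treewidth is 3.

Treewidth 3.
One such decomposition:
Bags: B1 = {0, 8, 10, 14}  B2 = {0, 10, 12, 14}  B3 = {0, 11, 12, 14}  B4 = {4, 11, 12, 14}  B5 = {4, 5, 11, 12}  B6 = {1, 4, 5, 11}  B7 = {1, 3, 4, 5}  B8 = {1, 3, 5, 9}  B9 = {1, 3, 9, 13}  B10 = {3, 6, 9, 13}  B11 = {6, 7, 9, 13}  B12 = {2, 6, 7, 13}
Tree: B1–B2, B2–B3, B3–B4, B4–B5, B5–B6, B6–B7, B7–B8, B8–B9, B9–B10, B10–B11, B11–B12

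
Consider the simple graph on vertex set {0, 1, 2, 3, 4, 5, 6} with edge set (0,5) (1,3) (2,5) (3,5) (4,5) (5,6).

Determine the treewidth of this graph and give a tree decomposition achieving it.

Treewidth 1.
One optimal decomposition is:
Bags: B1 = {2, 5}  B2 = {0, 5}  B3 = {3, 5}  B4 = {1, 3}  B5 = {4, 5}  B6 = {5, 6}
Tree: B1–B2, B2–B3, B3–B4, B2–B5, B1–B6

The largest bag has 2 vertices, giving width 1; this decomposition certifies tw(G) ≤ 1. G has an edge, so its treewidth is at least 1. Therefore the treewidth is 1.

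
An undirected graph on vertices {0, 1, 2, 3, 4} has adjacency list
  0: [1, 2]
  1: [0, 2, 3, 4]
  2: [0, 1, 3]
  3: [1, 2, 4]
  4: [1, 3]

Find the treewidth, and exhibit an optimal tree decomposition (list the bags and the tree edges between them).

Treewidth 2.
Bags: B1 = {0, 1, 2}  B2 = {1, 2, 3}  B3 = {1, 3, 4}
Tree: B1–B2, B2–B3

The largest bag has 3 vertices, giving width 2; this decomposition certifies tw(G) ≤ 2. On the other hand G contains the 3-clique {0, 1, 2}. A clique must lie in a single bag of any decomposition, so no decomposition can have width below 2. Combining the bounds, tw(G) = 2.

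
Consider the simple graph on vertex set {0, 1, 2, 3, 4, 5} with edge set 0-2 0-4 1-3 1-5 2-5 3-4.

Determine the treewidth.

A width-2 tree decomposition is:
Bags: B1 = {0, 2, 5}  B2 = {0, 4, 5}  B3 = {3, 4, 5}  B4 = {1, 3, 5}
Tree: B1–B2, B2–B3, B3–B4
Every bag has size at most 3, so the width is 3 − 1 = 2 and tw(G) ≤ 2. The edges 5–2–0–4–3–1–5 form a cycle, so G is not a tree and its treewidth is at least 2. Combining the bounds, tw(G) = 2.

2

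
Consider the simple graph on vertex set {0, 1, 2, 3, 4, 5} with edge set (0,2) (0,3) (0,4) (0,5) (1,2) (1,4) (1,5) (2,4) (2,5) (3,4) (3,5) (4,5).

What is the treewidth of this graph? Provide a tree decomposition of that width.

The largest bag has 4 vertices, giving width 3; this decomposition certifies tw(G) ≤ 3. On the other hand G contains the 4-clique {0, 2, 4, 5}. A clique must lie in a single bag of any decomposition, so no decomposition can have width below 3. The upper and lower bounds meet at 3, so that is the treewidth.

Treewidth 3.
One such decomposition:
Bags: B1 = {0, 2, 4, 5}  B2 = {1, 2, 4, 5}  B3 = {0, 3, 4, 5}
Tree: B1–B2, B1–B3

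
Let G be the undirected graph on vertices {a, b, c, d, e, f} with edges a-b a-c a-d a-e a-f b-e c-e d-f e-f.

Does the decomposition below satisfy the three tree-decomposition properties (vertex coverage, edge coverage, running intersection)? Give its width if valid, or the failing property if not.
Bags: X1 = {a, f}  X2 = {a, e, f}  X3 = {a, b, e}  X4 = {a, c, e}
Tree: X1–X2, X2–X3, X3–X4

A tree decomposition must satisfy three properties: every vertex lies in some bag; for every edge, both endpoints lie together in some bag; and for every vertex, the bags containing it form a connected subtree. Here vertex d appears in no bag, so the decomposition is invalid.

No — vertex d appears in no bag.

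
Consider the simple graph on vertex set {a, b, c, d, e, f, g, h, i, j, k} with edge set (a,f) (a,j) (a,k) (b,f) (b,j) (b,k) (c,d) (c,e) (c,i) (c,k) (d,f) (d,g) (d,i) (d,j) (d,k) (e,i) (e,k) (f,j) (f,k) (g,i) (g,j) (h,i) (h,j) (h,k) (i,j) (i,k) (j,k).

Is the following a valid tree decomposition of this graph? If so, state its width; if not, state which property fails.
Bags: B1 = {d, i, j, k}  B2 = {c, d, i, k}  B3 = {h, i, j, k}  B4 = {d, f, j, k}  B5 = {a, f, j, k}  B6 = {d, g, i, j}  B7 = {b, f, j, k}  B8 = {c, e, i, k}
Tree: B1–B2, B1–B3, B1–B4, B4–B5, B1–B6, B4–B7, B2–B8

Yes; width 3.

Vertex coverage: the bags together contain {a, b, c, d, e, f, g, h, i, j, k}, the full vertex set. Edge coverage: each edge of G has both endpoints in at least one bag. Running intersection: for every vertex, the bags containing it form a connected subtree. All three properties hold, so this is a valid tree decomposition of width max|bag| − 1 = 3, and hence tw(G) ≤ 3.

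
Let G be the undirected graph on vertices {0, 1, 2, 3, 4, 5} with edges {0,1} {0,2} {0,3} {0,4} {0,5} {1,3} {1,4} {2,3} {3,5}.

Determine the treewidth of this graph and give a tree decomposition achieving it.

Treewidth 2.
Bags: B1 = {0, 3, 5}  B2 = {0, 2, 3}  B3 = {0, 1, 3}  B4 = {0, 1, 4}
Tree: B1–B2, B2–B3, B3–B4

The largest bag has 3 vertices, giving width 2; this decomposition certifies tw(G) ≤ 2. On the other hand G contains the 3-clique {0, 1, 3}. A clique must lie in a single bag of any decomposition, so no decomposition can have width below 2. Combining the bounds, tw(G) = 2.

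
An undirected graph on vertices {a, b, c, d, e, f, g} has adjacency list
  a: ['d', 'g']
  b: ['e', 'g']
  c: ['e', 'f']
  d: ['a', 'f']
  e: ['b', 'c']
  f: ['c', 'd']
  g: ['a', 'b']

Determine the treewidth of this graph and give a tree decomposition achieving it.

Treewidth 2.
One such decomposition:
Bags: B1 = {c, e, f}  B2 = {d, e, f}  B3 = {a, d, e}  B4 = {a, e, g}  B5 = {b, e, g}
Tree: B1–B2, B2–B3, B3–B4, B4–B5

Each bag holds 3 vertices, so the decomposition has width 2, which upper-bounds the treewidth. The edges e–c–f–d–a–g–b–e form a cycle, so G is not a tree and its treewidth is at least 2. The upper and lower bounds meet at 2, so that is the treewidth.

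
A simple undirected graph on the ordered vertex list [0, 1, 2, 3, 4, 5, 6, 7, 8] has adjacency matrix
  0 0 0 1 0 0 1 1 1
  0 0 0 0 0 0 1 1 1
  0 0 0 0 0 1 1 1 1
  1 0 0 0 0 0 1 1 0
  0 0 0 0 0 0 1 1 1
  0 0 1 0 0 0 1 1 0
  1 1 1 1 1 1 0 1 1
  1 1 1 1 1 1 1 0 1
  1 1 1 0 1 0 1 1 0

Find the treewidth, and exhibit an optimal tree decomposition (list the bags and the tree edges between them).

Every bag has size at most 4, so the width is 4 − 1 = 3 and tw(G) ≤ 3. On the other hand G contains the 4-clique {0, 6, 7, 8}. A clique must lie in a single bag of any decomposition, so no decomposition can have width below 3. Therefore the treewidth is 3.

Treewidth 3.
Bags: B1 = {2, 6, 7, 8}  B2 = {0, 6, 7, 8}  B3 = {1, 6, 7, 8}  B4 = {0, 3, 6, 7}  B5 = {2, 5, 6, 7}  B6 = {4, 6, 7, 8}
Tree: B1–B2, B2–B3, B2–B4, B1–B5, B1–B6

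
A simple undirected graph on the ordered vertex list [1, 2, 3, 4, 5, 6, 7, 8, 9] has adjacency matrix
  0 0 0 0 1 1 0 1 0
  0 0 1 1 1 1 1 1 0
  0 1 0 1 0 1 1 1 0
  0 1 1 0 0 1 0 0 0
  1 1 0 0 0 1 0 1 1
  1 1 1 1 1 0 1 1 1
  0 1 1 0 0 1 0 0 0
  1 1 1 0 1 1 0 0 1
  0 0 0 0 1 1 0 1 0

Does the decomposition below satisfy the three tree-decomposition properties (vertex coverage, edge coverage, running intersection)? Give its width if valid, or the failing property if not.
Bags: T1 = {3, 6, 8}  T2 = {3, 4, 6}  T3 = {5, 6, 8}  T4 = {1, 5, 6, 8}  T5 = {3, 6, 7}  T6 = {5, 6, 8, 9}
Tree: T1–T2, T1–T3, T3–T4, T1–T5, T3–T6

No — vertex 2 appears in no bag.

A tree decomposition must satisfy three properties: every vertex lies in some bag; for every edge, both endpoints lie together in some bag; and for every vertex, the bags containing it form a connected subtree. Here vertex 2 appears in no bag, so the decomposition is invalid.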